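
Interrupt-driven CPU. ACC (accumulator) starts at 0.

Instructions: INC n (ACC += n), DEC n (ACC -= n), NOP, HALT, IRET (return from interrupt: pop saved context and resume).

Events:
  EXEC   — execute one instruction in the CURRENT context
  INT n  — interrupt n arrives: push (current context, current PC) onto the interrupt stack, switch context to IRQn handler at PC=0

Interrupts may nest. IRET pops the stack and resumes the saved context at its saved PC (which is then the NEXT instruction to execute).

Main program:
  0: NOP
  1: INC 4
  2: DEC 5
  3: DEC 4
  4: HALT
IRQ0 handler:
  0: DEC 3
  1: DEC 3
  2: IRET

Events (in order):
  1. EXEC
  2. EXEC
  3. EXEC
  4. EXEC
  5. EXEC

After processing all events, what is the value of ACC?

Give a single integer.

Answer: -5

Derivation:
Event 1 (EXEC): [MAIN] PC=0: NOP
Event 2 (EXEC): [MAIN] PC=1: INC 4 -> ACC=4
Event 3 (EXEC): [MAIN] PC=2: DEC 5 -> ACC=-1
Event 4 (EXEC): [MAIN] PC=3: DEC 4 -> ACC=-5
Event 5 (EXEC): [MAIN] PC=4: HALT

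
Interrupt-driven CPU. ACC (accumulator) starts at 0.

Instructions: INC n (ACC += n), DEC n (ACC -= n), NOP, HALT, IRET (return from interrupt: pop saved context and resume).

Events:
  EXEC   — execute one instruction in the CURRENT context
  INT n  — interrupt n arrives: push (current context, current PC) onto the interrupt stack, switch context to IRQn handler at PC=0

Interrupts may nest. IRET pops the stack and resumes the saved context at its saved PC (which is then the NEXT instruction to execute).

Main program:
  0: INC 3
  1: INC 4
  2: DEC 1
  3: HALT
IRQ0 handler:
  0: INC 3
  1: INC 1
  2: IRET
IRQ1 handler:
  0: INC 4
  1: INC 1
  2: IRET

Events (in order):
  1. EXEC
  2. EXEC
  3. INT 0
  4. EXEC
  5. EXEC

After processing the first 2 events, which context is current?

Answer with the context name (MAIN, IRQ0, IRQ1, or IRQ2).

Answer: MAIN

Derivation:
Event 1 (EXEC): [MAIN] PC=0: INC 3 -> ACC=3
Event 2 (EXEC): [MAIN] PC=1: INC 4 -> ACC=7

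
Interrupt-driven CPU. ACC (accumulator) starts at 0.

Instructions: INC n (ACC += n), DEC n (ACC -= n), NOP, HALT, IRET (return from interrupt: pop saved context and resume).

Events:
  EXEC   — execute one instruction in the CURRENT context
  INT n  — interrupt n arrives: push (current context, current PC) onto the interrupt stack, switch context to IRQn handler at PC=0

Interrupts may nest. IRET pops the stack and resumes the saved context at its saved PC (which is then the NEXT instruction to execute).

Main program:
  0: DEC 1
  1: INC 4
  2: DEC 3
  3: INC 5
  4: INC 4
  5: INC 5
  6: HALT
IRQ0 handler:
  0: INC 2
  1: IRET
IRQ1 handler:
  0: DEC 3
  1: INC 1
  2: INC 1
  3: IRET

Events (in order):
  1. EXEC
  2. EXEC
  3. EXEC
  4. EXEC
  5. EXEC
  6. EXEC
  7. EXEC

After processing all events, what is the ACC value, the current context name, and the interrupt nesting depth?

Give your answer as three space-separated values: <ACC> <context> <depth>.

Event 1 (EXEC): [MAIN] PC=0: DEC 1 -> ACC=-1
Event 2 (EXEC): [MAIN] PC=1: INC 4 -> ACC=3
Event 3 (EXEC): [MAIN] PC=2: DEC 3 -> ACC=0
Event 4 (EXEC): [MAIN] PC=3: INC 5 -> ACC=5
Event 5 (EXEC): [MAIN] PC=4: INC 4 -> ACC=9
Event 6 (EXEC): [MAIN] PC=5: INC 5 -> ACC=14
Event 7 (EXEC): [MAIN] PC=6: HALT

Answer: 14 MAIN 0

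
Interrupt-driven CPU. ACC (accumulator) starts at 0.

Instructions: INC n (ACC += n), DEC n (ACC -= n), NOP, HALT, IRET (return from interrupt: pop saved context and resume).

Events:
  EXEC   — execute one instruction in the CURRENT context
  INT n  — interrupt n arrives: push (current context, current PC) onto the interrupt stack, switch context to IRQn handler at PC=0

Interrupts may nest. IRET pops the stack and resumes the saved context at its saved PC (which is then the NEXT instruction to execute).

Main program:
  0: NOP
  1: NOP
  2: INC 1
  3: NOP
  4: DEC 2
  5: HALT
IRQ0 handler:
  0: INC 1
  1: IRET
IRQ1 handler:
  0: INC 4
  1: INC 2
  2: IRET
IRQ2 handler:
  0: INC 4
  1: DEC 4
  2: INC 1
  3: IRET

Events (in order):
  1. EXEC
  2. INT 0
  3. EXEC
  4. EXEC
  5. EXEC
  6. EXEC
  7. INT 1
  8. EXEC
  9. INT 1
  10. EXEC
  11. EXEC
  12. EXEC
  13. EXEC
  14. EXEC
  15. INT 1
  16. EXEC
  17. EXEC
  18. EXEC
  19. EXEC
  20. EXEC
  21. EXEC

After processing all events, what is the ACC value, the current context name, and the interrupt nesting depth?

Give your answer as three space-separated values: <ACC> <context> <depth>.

Event 1 (EXEC): [MAIN] PC=0: NOP
Event 2 (INT 0): INT 0 arrives: push (MAIN, PC=1), enter IRQ0 at PC=0 (depth now 1)
Event 3 (EXEC): [IRQ0] PC=0: INC 1 -> ACC=1
Event 4 (EXEC): [IRQ0] PC=1: IRET -> resume MAIN at PC=1 (depth now 0)
Event 5 (EXEC): [MAIN] PC=1: NOP
Event 6 (EXEC): [MAIN] PC=2: INC 1 -> ACC=2
Event 7 (INT 1): INT 1 arrives: push (MAIN, PC=3), enter IRQ1 at PC=0 (depth now 1)
Event 8 (EXEC): [IRQ1] PC=0: INC 4 -> ACC=6
Event 9 (INT 1): INT 1 arrives: push (IRQ1, PC=1), enter IRQ1 at PC=0 (depth now 2)
Event 10 (EXEC): [IRQ1] PC=0: INC 4 -> ACC=10
Event 11 (EXEC): [IRQ1] PC=1: INC 2 -> ACC=12
Event 12 (EXEC): [IRQ1] PC=2: IRET -> resume IRQ1 at PC=1 (depth now 1)
Event 13 (EXEC): [IRQ1] PC=1: INC 2 -> ACC=14
Event 14 (EXEC): [IRQ1] PC=2: IRET -> resume MAIN at PC=3 (depth now 0)
Event 15 (INT 1): INT 1 arrives: push (MAIN, PC=3), enter IRQ1 at PC=0 (depth now 1)
Event 16 (EXEC): [IRQ1] PC=0: INC 4 -> ACC=18
Event 17 (EXEC): [IRQ1] PC=1: INC 2 -> ACC=20
Event 18 (EXEC): [IRQ1] PC=2: IRET -> resume MAIN at PC=3 (depth now 0)
Event 19 (EXEC): [MAIN] PC=3: NOP
Event 20 (EXEC): [MAIN] PC=4: DEC 2 -> ACC=18
Event 21 (EXEC): [MAIN] PC=5: HALT

Answer: 18 MAIN 0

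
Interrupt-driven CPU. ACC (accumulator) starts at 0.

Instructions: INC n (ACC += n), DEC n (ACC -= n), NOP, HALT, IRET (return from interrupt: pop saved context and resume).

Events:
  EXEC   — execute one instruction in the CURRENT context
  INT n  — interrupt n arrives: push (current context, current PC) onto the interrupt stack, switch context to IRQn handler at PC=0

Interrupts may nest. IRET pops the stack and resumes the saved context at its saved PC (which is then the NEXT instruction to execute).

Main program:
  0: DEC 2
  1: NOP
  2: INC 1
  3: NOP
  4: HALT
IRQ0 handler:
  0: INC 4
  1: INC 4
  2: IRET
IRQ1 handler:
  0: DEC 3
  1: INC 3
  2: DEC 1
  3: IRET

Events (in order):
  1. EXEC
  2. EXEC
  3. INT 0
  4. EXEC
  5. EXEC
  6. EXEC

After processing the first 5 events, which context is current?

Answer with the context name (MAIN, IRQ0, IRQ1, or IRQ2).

Event 1 (EXEC): [MAIN] PC=0: DEC 2 -> ACC=-2
Event 2 (EXEC): [MAIN] PC=1: NOP
Event 3 (INT 0): INT 0 arrives: push (MAIN, PC=2), enter IRQ0 at PC=0 (depth now 1)
Event 4 (EXEC): [IRQ0] PC=0: INC 4 -> ACC=2
Event 5 (EXEC): [IRQ0] PC=1: INC 4 -> ACC=6

Answer: IRQ0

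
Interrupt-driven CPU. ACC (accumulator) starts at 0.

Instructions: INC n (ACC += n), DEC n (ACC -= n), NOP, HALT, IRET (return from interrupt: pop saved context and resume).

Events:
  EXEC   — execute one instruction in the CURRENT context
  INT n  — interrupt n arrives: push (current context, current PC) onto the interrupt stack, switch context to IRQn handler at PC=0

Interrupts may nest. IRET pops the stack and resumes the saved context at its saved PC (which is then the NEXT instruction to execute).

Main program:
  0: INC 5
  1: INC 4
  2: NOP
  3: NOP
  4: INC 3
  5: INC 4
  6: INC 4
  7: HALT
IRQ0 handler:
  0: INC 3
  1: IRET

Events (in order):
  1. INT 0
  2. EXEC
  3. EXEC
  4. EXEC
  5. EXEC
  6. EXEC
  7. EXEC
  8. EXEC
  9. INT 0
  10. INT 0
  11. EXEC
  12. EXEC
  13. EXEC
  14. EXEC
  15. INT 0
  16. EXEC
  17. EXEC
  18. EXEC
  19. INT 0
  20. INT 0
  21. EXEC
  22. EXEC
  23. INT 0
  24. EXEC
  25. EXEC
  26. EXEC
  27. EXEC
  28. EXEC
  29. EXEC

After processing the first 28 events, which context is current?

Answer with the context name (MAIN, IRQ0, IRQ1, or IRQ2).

Answer: MAIN

Derivation:
Event 1 (INT 0): INT 0 arrives: push (MAIN, PC=0), enter IRQ0 at PC=0 (depth now 1)
Event 2 (EXEC): [IRQ0] PC=0: INC 3 -> ACC=3
Event 3 (EXEC): [IRQ0] PC=1: IRET -> resume MAIN at PC=0 (depth now 0)
Event 4 (EXEC): [MAIN] PC=0: INC 5 -> ACC=8
Event 5 (EXEC): [MAIN] PC=1: INC 4 -> ACC=12
Event 6 (EXEC): [MAIN] PC=2: NOP
Event 7 (EXEC): [MAIN] PC=3: NOP
Event 8 (EXEC): [MAIN] PC=4: INC 3 -> ACC=15
Event 9 (INT 0): INT 0 arrives: push (MAIN, PC=5), enter IRQ0 at PC=0 (depth now 1)
Event 10 (INT 0): INT 0 arrives: push (IRQ0, PC=0), enter IRQ0 at PC=0 (depth now 2)
Event 11 (EXEC): [IRQ0] PC=0: INC 3 -> ACC=18
Event 12 (EXEC): [IRQ0] PC=1: IRET -> resume IRQ0 at PC=0 (depth now 1)
Event 13 (EXEC): [IRQ0] PC=0: INC 3 -> ACC=21
Event 14 (EXEC): [IRQ0] PC=1: IRET -> resume MAIN at PC=5 (depth now 0)
Event 15 (INT 0): INT 0 arrives: push (MAIN, PC=5), enter IRQ0 at PC=0 (depth now 1)
Event 16 (EXEC): [IRQ0] PC=0: INC 3 -> ACC=24
Event 17 (EXEC): [IRQ0] PC=1: IRET -> resume MAIN at PC=5 (depth now 0)
Event 18 (EXEC): [MAIN] PC=5: INC 4 -> ACC=28
Event 19 (INT 0): INT 0 arrives: push (MAIN, PC=6), enter IRQ0 at PC=0 (depth now 1)
Event 20 (INT 0): INT 0 arrives: push (IRQ0, PC=0), enter IRQ0 at PC=0 (depth now 2)
Event 21 (EXEC): [IRQ0] PC=0: INC 3 -> ACC=31
Event 22 (EXEC): [IRQ0] PC=1: IRET -> resume IRQ0 at PC=0 (depth now 1)
Event 23 (INT 0): INT 0 arrives: push (IRQ0, PC=0), enter IRQ0 at PC=0 (depth now 2)
Event 24 (EXEC): [IRQ0] PC=0: INC 3 -> ACC=34
Event 25 (EXEC): [IRQ0] PC=1: IRET -> resume IRQ0 at PC=0 (depth now 1)
Event 26 (EXEC): [IRQ0] PC=0: INC 3 -> ACC=37
Event 27 (EXEC): [IRQ0] PC=1: IRET -> resume MAIN at PC=6 (depth now 0)
Event 28 (EXEC): [MAIN] PC=6: INC 4 -> ACC=41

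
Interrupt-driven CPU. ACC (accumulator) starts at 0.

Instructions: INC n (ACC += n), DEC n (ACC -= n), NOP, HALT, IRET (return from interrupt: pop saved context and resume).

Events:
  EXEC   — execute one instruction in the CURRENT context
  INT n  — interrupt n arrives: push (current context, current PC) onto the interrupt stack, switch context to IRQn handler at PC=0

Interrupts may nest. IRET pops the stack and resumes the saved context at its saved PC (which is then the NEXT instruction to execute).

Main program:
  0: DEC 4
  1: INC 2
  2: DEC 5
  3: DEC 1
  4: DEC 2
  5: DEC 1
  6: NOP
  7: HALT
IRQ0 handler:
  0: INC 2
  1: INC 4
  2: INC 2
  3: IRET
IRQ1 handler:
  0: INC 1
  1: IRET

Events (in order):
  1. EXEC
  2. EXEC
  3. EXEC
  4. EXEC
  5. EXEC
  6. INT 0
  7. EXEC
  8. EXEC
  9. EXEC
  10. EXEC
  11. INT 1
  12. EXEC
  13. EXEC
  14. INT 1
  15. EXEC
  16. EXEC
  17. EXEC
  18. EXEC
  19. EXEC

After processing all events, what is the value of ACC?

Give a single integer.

Event 1 (EXEC): [MAIN] PC=0: DEC 4 -> ACC=-4
Event 2 (EXEC): [MAIN] PC=1: INC 2 -> ACC=-2
Event 3 (EXEC): [MAIN] PC=2: DEC 5 -> ACC=-7
Event 4 (EXEC): [MAIN] PC=3: DEC 1 -> ACC=-8
Event 5 (EXEC): [MAIN] PC=4: DEC 2 -> ACC=-10
Event 6 (INT 0): INT 0 arrives: push (MAIN, PC=5), enter IRQ0 at PC=0 (depth now 1)
Event 7 (EXEC): [IRQ0] PC=0: INC 2 -> ACC=-8
Event 8 (EXEC): [IRQ0] PC=1: INC 4 -> ACC=-4
Event 9 (EXEC): [IRQ0] PC=2: INC 2 -> ACC=-2
Event 10 (EXEC): [IRQ0] PC=3: IRET -> resume MAIN at PC=5 (depth now 0)
Event 11 (INT 1): INT 1 arrives: push (MAIN, PC=5), enter IRQ1 at PC=0 (depth now 1)
Event 12 (EXEC): [IRQ1] PC=0: INC 1 -> ACC=-1
Event 13 (EXEC): [IRQ1] PC=1: IRET -> resume MAIN at PC=5 (depth now 0)
Event 14 (INT 1): INT 1 arrives: push (MAIN, PC=5), enter IRQ1 at PC=0 (depth now 1)
Event 15 (EXEC): [IRQ1] PC=0: INC 1 -> ACC=0
Event 16 (EXEC): [IRQ1] PC=1: IRET -> resume MAIN at PC=5 (depth now 0)
Event 17 (EXEC): [MAIN] PC=5: DEC 1 -> ACC=-1
Event 18 (EXEC): [MAIN] PC=6: NOP
Event 19 (EXEC): [MAIN] PC=7: HALT

Answer: -1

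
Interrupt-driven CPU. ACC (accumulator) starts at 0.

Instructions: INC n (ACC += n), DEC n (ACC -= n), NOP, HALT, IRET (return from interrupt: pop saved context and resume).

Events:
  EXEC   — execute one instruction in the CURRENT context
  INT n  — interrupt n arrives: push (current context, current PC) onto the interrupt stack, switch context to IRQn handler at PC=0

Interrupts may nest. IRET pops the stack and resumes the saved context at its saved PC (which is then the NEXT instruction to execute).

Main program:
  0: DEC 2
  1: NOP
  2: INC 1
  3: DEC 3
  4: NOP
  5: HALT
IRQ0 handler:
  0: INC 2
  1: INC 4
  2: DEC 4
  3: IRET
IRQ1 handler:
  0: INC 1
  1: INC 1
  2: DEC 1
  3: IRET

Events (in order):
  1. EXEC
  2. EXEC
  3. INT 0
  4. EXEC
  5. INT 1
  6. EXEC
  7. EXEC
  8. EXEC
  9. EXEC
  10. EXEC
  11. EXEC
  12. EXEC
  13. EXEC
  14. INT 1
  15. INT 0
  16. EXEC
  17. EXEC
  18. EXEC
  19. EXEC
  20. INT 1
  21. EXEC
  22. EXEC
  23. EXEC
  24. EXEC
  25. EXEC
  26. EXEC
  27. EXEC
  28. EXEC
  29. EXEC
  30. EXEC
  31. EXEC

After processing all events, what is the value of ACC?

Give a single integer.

Answer: 3

Derivation:
Event 1 (EXEC): [MAIN] PC=0: DEC 2 -> ACC=-2
Event 2 (EXEC): [MAIN] PC=1: NOP
Event 3 (INT 0): INT 0 arrives: push (MAIN, PC=2), enter IRQ0 at PC=0 (depth now 1)
Event 4 (EXEC): [IRQ0] PC=0: INC 2 -> ACC=0
Event 5 (INT 1): INT 1 arrives: push (IRQ0, PC=1), enter IRQ1 at PC=0 (depth now 2)
Event 6 (EXEC): [IRQ1] PC=0: INC 1 -> ACC=1
Event 7 (EXEC): [IRQ1] PC=1: INC 1 -> ACC=2
Event 8 (EXEC): [IRQ1] PC=2: DEC 1 -> ACC=1
Event 9 (EXEC): [IRQ1] PC=3: IRET -> resume IRQ0 at PC=1 (depth now 1)
Event 10 (EXEC): [IRQ0] PC=1: INC 4 -> ACC=5
Event 11 (EXEC): [IRQ0] PC=2: DEC 4 -> ACC=1
Event 12 (EXEC): [IRQ0] PC=3: IRET -> resume MAIN at PC=2 (depth now 0)
Event 13 (EXEC): [MAIN] PC=2: INC 1 -> ACC=2
Event 14 (INT 1): INT 1 arrives: push (MAIN, PC=3), enter IRQ1 at PC=0 (depth now 1)
Event 15 (INT 0): INT 0 arrives: push (IRQ1, PC=0), enter IRQ0 at PC=0 (depth now 2)
Event 16 (EXEC): [IRQ0] PC=0: INC 2 -> ACC=4
Event 17 (EXEC): [IRQ0] PC=1: INC 4 -> ACC=8
Event 18 (EXEC): [IRQ0] PC=2: DEC 4 -> ACC=4
Event 19 (EXEC): [IRQ0] PC=3: IRET -> resume IRQ1 at PC=0 (depth now 1)
Event 20 (INT 1): INT 1 arrives: push (IRQ1, PC=0), enter IRQ1 at PC=0 (depth now 2)
Event 21 (EXEC): [IRQ1] PC=0: INC 1 -> ACC=5
Event 22 (EXEC): [IRQ1] PC=1: INC 1 -> ACC=6
Event 23 (EXEC): [IRQ1] PC=2: DEC 1 -> ACC=5
Event 24 (EXEC): [IRQ1] PC=3: IRET -> resume IRQ1 at PC=0 (depth now 1)
Event 25 (EXEC): [IRQ1] PC=0: INC 1 -> ACC=6
Event 26 (EXEC): [IRQ1] PC=1: INC 1 -> ACC=7
Event 27 (EXEC): [IRQ1] PC=2: DEC 1 -> ACC=6
Event 28 (EXEC): [IRQ1] PC=3: IRET -> resume MAIN at PC=3 (depth now 0)
Event 29 (EXEC): [MAIN] PC=3: DEC 3 -> ACC=3
Event 30 (EXEC): [MAIN] PC=4: NOP
Event 31 (EXEC): [MAIN] PC=5: HALT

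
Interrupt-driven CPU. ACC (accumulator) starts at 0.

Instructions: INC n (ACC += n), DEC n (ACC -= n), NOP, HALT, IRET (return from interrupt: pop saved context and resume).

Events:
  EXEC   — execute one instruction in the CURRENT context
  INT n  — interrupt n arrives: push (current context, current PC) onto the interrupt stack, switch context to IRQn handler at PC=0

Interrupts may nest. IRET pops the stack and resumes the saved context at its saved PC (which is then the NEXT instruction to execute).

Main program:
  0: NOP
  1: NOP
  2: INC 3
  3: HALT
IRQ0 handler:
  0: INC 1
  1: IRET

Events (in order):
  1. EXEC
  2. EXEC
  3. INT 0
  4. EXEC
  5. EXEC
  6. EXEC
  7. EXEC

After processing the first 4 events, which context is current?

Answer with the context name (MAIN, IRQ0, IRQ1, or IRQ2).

Answer: IRQ0

Derivation:
Event 1 (EXEC): [MAIN] PC=0: NOP
Event 2 (EXEC): [MAIN] PC=1: NOP
Event 3 (INT 0): INT 0 arrives: push (MAIN, PC=2), enter IRQ0 at PC=0 (depth now 1)
Event 4 (EXEC): [IRQ0] PC=0: INC 1 -> ACC=1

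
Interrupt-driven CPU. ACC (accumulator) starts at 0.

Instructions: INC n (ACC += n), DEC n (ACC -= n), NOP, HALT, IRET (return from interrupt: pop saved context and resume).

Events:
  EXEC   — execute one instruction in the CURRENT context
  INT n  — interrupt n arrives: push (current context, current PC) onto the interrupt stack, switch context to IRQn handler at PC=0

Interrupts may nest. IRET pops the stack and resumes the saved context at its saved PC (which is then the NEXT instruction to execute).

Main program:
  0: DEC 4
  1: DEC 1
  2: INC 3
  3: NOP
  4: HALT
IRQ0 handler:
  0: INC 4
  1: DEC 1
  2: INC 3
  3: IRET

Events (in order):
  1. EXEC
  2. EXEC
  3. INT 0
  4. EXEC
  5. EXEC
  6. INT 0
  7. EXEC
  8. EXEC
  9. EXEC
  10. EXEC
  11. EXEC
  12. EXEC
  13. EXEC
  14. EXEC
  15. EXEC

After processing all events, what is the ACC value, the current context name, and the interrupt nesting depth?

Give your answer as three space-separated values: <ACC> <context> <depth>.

Event 1 (EXEC): [MAIN] PC=0: DEC 4 -> ACC=-4
Event 2 (EXEC): [MAIN] PC=1: DEC 1 -> ACC=-5
Event 3 (INT 0): INT 0 arrives: push (MAIN, PC=2), enter IRQ0 at PC=0 (depth now 1)
Event 4 (EXEC): [IRQ0] PC=0: INC 4 -> ACC=-1
Event 5 (EXEC): [IRQ0] PC=1: DEC 1 -> ACC=-2
Event 6 (INT 0): INT 0 arrives: push (IRQ0, PC=2), enter IRQ0 at PC=0 (depth now 2)
Event 7 (EXEC): [IRQ0] PC=0: INC 4 -> ACC=2
Event 8 (EXEC): [IRQ0] PC=1: DEC 1 -> ACC=1
Event 9 (EXEC): [IRQ0] PC=2: INC 3 -> ACC=4
Event 10 (EXEC): [IRQ0] PC=3: IRET -> resume IRQ0 at PC=2 (depth now 1)
Event 11 (EXEC): [IRQ0] PC=2: INC 3 -> ACC=7
Event 12 (EXEC): [IRQ0] PC=3: IRET -> resume MAIN at PC=2 (depth now 0)
Event 13 (EXEC): [MAIN] PC=2: INC 3 -> ACC=10
Event 14 (EXEC): [MAIN] PC=3: NOP
Event 15 (EXEC): [MAIN] PC=4: HALT

Answer: 10 MAIN 0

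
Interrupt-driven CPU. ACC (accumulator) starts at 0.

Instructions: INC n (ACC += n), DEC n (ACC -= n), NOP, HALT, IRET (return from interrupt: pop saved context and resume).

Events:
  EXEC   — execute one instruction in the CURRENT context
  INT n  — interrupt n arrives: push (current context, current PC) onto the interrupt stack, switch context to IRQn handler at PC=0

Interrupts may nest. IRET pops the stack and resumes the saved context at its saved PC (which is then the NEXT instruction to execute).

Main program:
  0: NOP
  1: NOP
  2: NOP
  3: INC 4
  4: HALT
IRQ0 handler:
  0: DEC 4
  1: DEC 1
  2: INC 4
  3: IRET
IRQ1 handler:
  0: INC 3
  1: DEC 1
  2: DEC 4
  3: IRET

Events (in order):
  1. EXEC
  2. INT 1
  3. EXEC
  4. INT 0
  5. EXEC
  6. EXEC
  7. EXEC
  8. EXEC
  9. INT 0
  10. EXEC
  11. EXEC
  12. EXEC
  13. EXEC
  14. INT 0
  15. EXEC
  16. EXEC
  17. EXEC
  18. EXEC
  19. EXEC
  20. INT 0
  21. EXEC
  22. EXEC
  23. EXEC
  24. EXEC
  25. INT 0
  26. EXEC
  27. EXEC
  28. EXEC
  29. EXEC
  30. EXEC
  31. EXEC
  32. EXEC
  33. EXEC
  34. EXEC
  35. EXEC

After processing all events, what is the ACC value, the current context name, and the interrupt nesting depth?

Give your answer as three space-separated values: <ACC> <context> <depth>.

Answer: -3 MAIN 0

Derivation:
Event 1 (EXEC): [MAIN] PC=0: NOP
Event 2 (INT 1): INT 1 arrives: push (MAIN, PC=1), enter IRQ1 at PC=0 (depth now 1)
Event 3 (EXEC): [IRQ1] PC=0: INC 3 -> ACC=3
Event 4 (INT 0): INT 0 arrives: push (IRQ1, PC=1), enter IRQ0 at PC=0 (depth now 2)
Event 5 (EXEC): [IRQ0] PC=0: DEC 4 -> ACC=-1
Event 6 (EXEC): [IRQ0] PC=1: DEC 1 -> ACC=-2
Event 7 (EXEC): [IRQ0] PC=2: INC 4 -> ACC=2
Event 8 (EXEC): [IRQ0] PC=3: IRET -> resume IRQ1 at PC=1 (depth now 1)
Event 9 (INT 0): INT 0 arrives: push (IRQ1, PC=1), enter IRQ0 at PC=0 (depth now 2)
Event 10 (EXEC): [IRQ0] PC=0: DEC 4 -> ACC=-2
Event 11 (EXEC): [IRQ0] PC=1: DEC 1 -> ACC=-3
Event 12 (EXEC): [IRQ0] PC=2: INC 4 -> ACC=1
Event 13 (EXEC): [IRQ0] PC=3: IRET -> resume IRQ1 at PC=1 (depth now 1)
Event 14 (INT 0): INT 0 arrives: push (IRQ1, PC=1), enter IRQ0 at PC=0 (depth now 2)
Event 15 (EXEC): [IRQ0] PC=0: DEC 4 -> ACC=-3
Event 16 (EXEC): [IRQ0] PC=1: DEC 1 -> ACC=-4
Event 17 (EXEC): [IRQ0] PC=2: INC 4 -> ACC=0
Event 18 (EXEC): [IRQ0] PC=3: IRET -> resume IRQ1 at PC=1 (depth now 1)
Event 19 (EXEC): [IRQ1] PC=1: DEC 1 -> ACC=-1
Event 20 (INT 0): INT 0 arrives: push (IRQ1, PC=2), enter IRQ0 at PC=0 (depth now 2)
Event 21 (EXEC): [IRQ0] PC=0: DEC 4 -> ACC=-5
Event 22 (EXEC): [IRQ0] PC=1: DEC 1 -> ACC=-6
Event 23 (EXEC): [IRQ0] PC=2: INC 4 -> ACC=-2
Event 24 (EXEC): [IRQ0] PC=3: IRET -> resume IRQ1 at PC=2 (depth now 1)
Event 25 (INT 0): INT 0 arrives: push (IRQ1, PC=2), enter IRQ0 at PC=0 (depth now 2)
Event 26 (EXEC): [IRQ0] PC=0: DEC 4 -> ACC=-6
Event 27 (EXEC): [IRQ0] PC=1: DEC 1 -> ACC=-7
Event 28 (EXEC): [IRQ0] PC=2: INC 4 -> ACC=-3
Event 29 (EXEC): [IRQ0] PC=3: IRET -> resume IRQ1 at PC=2 (depth now 1)
Event 30 (EXEC): [IRQ1] PC=2: DEC 4 -> ACC=-7
Event 31 (EXEC): [IRQ1] PC=3: IRET -> resume MAIN at PC=1 (depth now 0)
Event 32 (EXEC): [MAIN] PC=1: NOP
Event 33 (EXEC): [MAIN] PC=2: NOP
Event 34 (EXEC): [MAIN] PC=3: INC 4 -> ACC=-3
Event 35 (EXEC): [MAIN] PC=4: HALT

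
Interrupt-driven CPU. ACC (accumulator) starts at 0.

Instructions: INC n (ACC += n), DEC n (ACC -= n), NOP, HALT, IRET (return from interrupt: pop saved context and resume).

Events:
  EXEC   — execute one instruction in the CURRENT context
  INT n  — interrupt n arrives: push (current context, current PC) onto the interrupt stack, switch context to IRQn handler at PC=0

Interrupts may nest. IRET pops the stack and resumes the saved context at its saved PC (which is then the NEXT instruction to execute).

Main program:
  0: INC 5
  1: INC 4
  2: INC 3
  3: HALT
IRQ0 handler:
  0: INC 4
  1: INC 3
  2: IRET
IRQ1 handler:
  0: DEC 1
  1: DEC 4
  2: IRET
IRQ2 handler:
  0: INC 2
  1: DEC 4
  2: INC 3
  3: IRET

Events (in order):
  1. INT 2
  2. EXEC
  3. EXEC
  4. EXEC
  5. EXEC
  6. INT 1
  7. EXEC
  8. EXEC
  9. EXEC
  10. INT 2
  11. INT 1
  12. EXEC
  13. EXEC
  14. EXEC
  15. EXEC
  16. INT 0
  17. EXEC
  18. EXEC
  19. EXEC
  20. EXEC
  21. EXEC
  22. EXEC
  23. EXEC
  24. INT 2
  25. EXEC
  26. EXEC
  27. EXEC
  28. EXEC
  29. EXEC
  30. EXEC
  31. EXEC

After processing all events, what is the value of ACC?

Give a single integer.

Event 1 (INT 2): INT 2 arrives: push (MAIN, PC=0), enter IRQ2 at PC=0 (depth now 1)
Event 2 (EXEC): [IRQ2] PC=0: INC 2 -> ACC=2
Event 3 (EXEC): [IRQ2] PC=1: DEC 4 -> ACC=-2
Event 4 (EXEC): [IRQ2] PC=2: INC 3 -> ACC=1
Event 5 (EXEC): [IRQ2] PC=3: IRET -> resume MAIN at PC=0 (depth now 0)
Event 6 (INT 1): INT 1 arrives: push (MAIN, PC=0), enter IRQ1 at PC=0 (depth now 1)
Event 7 (EXEC): [IRQ1] PC=0: DEC 1 -> ACC=0
Event 8 (EXEC): [IRQ1] PC=1: DEC 4 -> ACC=-4
Event 9 (EXEC): [IRQ1] PC=2: IRET -> resume MAIN at PC=0 (depth now 0)
Event 10 (INT 2): INT 2 arrives: push (MAIN, PC=0), enter IRQ2 at PC=0 (depth now 1)
Event 11 (INT 1): INT 1 arrives: push (IRQ2, PC=0), enter IRQ1 at PC=0 (depth now 2)
Event 12 (EXEC): [IRQ1] PC=0: DEC 1 -> ACC=-5
Event 13 (EXEC): [IRQ1] PC=1: DEC 4 -> ACC=-9
Event 14 (EXEC): [IRQ1] PC=2: IRET -> resume IRQ2 at PC=0 (depth now 1)
Event 15 (EXEC): [IRQ2] PC=0: INC 2 -> ACC=-7
Event 16 (INT 0): INT 0 arrives: push (IRQ2, PC=1), enter IRQ0 at PC=0 (depth now 2)
Event 17 (EXEC): [IRQ0] PC=0: INC 4 -> ACC=-3
Event 18 (EXEC): [IRQ0] PC=1: INC 3 -> ACC=0
Event 19 (EXEC): [IRQ0] PC=2: IRET -> resume IRQ2 at PC=1 (depth now 1)
Event 20 (EXEC): [IRQ2] PC=1: DEC 4 -> ACC=-4
Event 21 (EXEC): [IRQ2] PC=2: INC 3 -> ACC=-1
Event 22 (EXEC): [IRQ2] PC=3: IRET -> resume MAIN at PC=0 (depth now 0)
Event 23 (EXEC): [MAIN] PC=0: INC 5 -> ACC=4
Event 24 (INT 2): INT 2 arrives: push (MAIN, PC=1), enter IRQ2 at PC=0 (depth now 1)
Event 25 (EXEC): [IRQ2] PC=0: INC 2 -> ACC=6
Event 26 (EXEC): [IRQ2] PC=1: DEC 4 -> ACC=2
Event 27 (EXEC): [IRQ2] PC=2: INC 3 -> ACC=5
Event 28 (EXEC): [IRQ2] PC=3: IRET -> resume MAIN at PC=1 (depth now 0)
Event 29 (EXEC): [MAIN] PC=1: INC 4 -> ACC=9
Event 30 (EXEC): [MAIN] PC=2: INC 3 -> ACC=12
Event 31 (EXEC): [MAIN] PC=3: HALT

Answer: 12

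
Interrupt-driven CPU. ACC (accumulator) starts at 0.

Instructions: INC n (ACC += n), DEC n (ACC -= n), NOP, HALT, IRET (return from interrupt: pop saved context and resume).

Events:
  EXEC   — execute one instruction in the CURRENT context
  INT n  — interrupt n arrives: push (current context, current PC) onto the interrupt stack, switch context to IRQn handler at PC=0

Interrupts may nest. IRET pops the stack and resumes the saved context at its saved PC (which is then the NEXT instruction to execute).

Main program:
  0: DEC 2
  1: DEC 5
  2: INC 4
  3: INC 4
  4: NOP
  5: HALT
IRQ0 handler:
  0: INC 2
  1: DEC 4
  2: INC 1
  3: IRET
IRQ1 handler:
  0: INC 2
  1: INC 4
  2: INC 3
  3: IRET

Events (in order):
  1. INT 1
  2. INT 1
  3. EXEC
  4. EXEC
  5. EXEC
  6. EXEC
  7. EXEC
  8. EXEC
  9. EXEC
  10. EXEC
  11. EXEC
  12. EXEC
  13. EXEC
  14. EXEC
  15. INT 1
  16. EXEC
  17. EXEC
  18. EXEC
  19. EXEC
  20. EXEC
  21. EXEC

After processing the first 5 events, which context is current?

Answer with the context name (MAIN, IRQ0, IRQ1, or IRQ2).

Answer: IRQ1

Derivation:
Event 1 (INT 1): INT 1 arrives: push (MAIN, PC=0), enter IRQ1 at PC=0 (depth now 1)
Event 2 (INT 1): INT 1 arrives: push (IRQ1, PC=0), enter IRQ1 at PC=0 (depth now 2)
Event 3 (EXEC): [IRQ1] PC=0: INC 2 -> ACC=2
Event 4 (EXEC): [IRQ1] PC=1: INC 4 -> ACC=6
Event 5 (EXEC): [IRQ1] PC=2: INC 3 -> ACC=9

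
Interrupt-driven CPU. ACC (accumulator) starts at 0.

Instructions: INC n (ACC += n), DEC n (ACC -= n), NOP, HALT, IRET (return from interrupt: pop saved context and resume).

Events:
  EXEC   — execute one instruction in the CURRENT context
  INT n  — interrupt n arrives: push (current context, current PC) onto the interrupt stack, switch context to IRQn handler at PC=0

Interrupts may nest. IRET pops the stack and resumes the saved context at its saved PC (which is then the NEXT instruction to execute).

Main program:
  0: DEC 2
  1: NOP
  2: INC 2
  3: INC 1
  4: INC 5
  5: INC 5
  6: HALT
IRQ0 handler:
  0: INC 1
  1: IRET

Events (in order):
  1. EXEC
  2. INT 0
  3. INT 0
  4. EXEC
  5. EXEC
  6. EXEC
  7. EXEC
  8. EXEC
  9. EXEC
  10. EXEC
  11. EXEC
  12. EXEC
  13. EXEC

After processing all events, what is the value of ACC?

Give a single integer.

Answer: 13

Derivation:
Event 1 (EXEC): [MAIN] PC=0: DEC 2 -> ACC=-2
Event 2 (INT 0): INT 0 arrives: push (MAIN, PC=1), enter IRQ0 at PC=0 (depth now 1)
Event 3 (INT 0): INT 0 arrives: push (IRQ0, PC=0), enter IRQ0 at PC=0 (depth now 2)
Event 4 (EXEC): [IRQ0] PC=0: INC 1 -> ACC=-1
Event 5 (EXEC): [IRQ0] PC=1: IRET -> resume IRQ0 at PC=0 (depth now 1)
Event 6 (EXEC): [IRQ0] PC=0: INC 1 -> ACC=0
Event 7 (EXEC): [IRQ0] PC=1: IRET -> resume MAIN at PC=1 (depth now 0)
Event 8 (EXEC): [MAIN] PC=1: NOP
Event 9 (EXEC): [MAIN] PC=2: INC 2 -> ACC=2
Event 10 (EXEC): [MAIN] PC=3: INC 1 -> ACC=3
Event 11 (EXEC): [MAIN] PC=4: INC 5 -> ACC=8
Event 12 (EXEC): [MAIN] PC=5: INC 5 -> ACC=13
Event 13 (EXEC): [MAIN] PC=6: HALT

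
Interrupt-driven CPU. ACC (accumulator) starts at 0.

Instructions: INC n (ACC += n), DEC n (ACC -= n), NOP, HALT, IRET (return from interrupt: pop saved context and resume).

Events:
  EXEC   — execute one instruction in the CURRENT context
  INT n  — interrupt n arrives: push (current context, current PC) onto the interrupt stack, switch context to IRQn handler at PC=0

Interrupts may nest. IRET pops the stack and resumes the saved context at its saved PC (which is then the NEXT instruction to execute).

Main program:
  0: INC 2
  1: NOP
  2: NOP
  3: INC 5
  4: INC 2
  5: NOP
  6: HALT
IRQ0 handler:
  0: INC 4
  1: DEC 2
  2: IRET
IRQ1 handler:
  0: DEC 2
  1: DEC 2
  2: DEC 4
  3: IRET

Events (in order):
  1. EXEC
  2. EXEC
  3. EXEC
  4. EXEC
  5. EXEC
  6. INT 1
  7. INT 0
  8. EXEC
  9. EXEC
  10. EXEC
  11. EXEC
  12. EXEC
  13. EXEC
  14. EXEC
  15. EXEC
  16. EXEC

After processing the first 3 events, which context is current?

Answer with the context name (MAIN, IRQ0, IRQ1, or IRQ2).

Answer: MAIN

Derivation:
Event 1 (EXEC): [MAIN] PC=0: INC 2 -> ACC=2
Event 2 (EXEC): [MAIN] PC=1: NOP
Event 3 (EXEC): [MAIN] PC=2: NOP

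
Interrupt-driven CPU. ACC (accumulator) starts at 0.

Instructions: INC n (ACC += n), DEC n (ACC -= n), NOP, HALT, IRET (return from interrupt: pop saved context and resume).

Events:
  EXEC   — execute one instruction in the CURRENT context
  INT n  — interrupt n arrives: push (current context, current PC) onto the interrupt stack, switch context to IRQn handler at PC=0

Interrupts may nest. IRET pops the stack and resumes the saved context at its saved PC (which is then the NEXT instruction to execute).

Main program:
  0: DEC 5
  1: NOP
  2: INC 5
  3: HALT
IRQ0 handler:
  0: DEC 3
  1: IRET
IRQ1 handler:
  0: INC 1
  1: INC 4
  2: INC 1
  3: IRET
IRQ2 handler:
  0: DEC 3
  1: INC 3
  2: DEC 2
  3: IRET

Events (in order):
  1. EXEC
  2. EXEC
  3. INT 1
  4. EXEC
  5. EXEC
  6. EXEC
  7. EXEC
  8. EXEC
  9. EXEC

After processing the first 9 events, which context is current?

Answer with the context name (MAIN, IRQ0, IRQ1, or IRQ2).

Event 1 (EXEC): [MAIN] PC=0: DEC 5 -> ACC=-5
Event 2 (EXEC): [MAIN] PC=1: NOP
Event 3 (INT 1): INT 1 arrives: push (MAIN, PC=2), enter IRQ1 at PC=0 (depth now 1)
Event 4 (EXEC): [IRQ1] PC=0: INC 1 -> ACC=-4
Event 5 (EXEC): [IRQ1] PC=1: INC 4 -> ACC=0
Event 6 (EXEC): [IRQ1] PC=2: INC 1 -> ACC=1
Event 7 (EXEC): [IRQ1] PC=3: IRET -> resume MAIN at PC=2 (depth now 0)
Event 8 (EXEC): [MAIN] PC=2: INC 5 -> ACC=6
Event 9 (EXEC): [MAIN] PC=3: HALT

Answer: MAIN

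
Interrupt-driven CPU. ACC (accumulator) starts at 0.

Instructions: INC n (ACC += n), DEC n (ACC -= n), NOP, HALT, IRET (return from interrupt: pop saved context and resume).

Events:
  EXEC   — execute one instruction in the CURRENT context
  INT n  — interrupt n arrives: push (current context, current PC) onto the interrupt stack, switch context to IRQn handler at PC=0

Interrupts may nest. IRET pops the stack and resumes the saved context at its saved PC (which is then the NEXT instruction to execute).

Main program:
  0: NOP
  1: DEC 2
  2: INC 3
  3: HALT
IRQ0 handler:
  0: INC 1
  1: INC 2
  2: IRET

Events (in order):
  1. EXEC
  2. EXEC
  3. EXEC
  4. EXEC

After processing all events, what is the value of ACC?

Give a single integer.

Event 1 (EXEC): [MAIN] PC=0: NOP
Event 2 (EXEC): [MAIN] PC=1: DEC 2 -> ACC=-2
Event 3 (EXEC): [MAIN] PC=2: INC 3 -> ACC=1
Event 4 (EXEC): [MAIN] PC=3: HALT

Answer: 1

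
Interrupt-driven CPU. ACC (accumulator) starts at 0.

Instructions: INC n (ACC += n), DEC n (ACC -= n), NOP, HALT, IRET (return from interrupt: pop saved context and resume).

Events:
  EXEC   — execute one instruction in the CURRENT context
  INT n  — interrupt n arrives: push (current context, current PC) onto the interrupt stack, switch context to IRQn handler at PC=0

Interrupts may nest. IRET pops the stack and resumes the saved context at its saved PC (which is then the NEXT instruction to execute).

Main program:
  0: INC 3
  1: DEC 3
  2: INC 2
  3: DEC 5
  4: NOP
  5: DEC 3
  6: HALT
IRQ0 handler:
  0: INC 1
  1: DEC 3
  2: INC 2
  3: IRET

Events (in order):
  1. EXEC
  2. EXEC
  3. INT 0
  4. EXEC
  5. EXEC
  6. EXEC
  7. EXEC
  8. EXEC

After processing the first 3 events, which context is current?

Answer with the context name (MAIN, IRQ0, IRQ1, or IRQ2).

Answer: IRQ0

Derivation:
Event 1 (EXEC): [MAIN] PC=0: INC 3 -> ACC=3
Event 2 (EXEC): [MAIN] PC=1: DEC 3 -> ACC=0
Event 3 (INT 0): INT 0 arrives: push (MAIN, PC=2), enter IRQ0 at PC=0 (depth now 1)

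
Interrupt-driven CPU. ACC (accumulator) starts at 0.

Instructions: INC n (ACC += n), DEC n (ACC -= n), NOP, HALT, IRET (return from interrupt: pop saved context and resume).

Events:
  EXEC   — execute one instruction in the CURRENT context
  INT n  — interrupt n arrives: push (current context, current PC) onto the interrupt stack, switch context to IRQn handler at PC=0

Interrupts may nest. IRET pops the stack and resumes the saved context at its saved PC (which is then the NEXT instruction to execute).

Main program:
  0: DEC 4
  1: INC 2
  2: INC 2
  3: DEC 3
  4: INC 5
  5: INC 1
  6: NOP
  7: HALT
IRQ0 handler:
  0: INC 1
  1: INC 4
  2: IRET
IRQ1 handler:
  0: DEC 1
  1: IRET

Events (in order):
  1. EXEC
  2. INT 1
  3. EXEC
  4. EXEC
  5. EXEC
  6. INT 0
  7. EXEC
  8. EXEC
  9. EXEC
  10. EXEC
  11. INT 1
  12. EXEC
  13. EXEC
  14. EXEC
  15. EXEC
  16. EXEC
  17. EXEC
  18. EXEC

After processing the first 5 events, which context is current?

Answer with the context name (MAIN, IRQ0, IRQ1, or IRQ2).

Answer: MAIN

Derivation:
Event 1 (EXEC): [MAIN] PC=0: DEC 4 -> ACC=-4
Event 2 (INT 1): INT 1 arrives: push (MAIN, PC=1), enter IRQ1 at PC=0 (depth now 1)
Event 3 (EXEC): [IRQ1] PC=0: DEC 1 -> ACC=-5
Event 4 (EXEC): [IRQ1] PC=1: IRET -> resume MAIN at PC=1 (depth now 0)
Event 5 (EXEC): [MAIN] PC=1: INC 2 -> ACC=-3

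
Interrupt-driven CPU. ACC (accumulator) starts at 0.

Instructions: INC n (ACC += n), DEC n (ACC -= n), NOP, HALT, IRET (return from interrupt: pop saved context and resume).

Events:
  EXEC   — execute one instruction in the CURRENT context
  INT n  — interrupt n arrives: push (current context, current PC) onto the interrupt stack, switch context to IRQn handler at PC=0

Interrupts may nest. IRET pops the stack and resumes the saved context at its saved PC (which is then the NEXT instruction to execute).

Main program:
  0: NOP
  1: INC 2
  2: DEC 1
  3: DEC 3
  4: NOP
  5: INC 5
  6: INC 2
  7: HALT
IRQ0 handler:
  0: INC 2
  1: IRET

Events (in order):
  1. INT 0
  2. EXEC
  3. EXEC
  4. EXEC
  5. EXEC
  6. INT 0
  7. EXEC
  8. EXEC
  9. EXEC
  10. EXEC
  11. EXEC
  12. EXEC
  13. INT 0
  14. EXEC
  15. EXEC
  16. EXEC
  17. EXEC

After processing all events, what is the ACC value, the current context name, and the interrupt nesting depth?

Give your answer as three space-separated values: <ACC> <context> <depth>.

Answer: 11 MAIN 0

Derivation:
Event 1 (INT 0): INT 0 arrives: push (MAIN, PC=0), enter IRQ0 at PC=0 (depth now 1)
Event 2 (EXEC): [IRQ0] PC=0: INC 2 -> ACC=2
Event 3 (EXEC): [IRQ0] PC=1: IRET -> resume MAIN at PC=0 (depth now 0)
Event 4 (EXEC): [MAIN] PC=0: NOP
Event 5 (EXEC): [MAIN] PC=1: INC 2 -> ACC=4
Event 6 (INT 0): INT 0 arrives: push (MAIN, PC=2), enter IRQ0 at PC=0 (depth now 1)
Event 7 (EXEC): [IRQ0] PC=0: INC 2 -> ACC=6
Event 8 (EXEC): [IRQ0] PC=1: IRET -> resume MAIN at PC=2 (depth now 0)
Event 9 (EXEC): [MAIN] PC=2: DEC 1 -> ACC=5
Event 10 (EXEC): [MAIN] PC=3: DEC 3 -> ACC=2
Event 11 (EXEC): [MAIN] PC=4: NOP
Event 12 (EXEC): [MAIN] PC=5: INC 5 -> ACC=7
Event 13 (INT 0): INT 0 arrives: push (MAIN, PC=6), enter IRQ0 at PC=0 (depth now 1)
Event 14 (EXEC): [IRQ0] PC=0: INC 2 -> ACC=9
Event 15 (EXEC): [IRQ0] PC=1: IRET -> resume MAIN at PC=6 (depth now 0)
Event 16 (EXEC): [MAIN] PC=6: INC 2 -> ACC=11
Event 17 (EXEC): [MAIN] PC=7: HALT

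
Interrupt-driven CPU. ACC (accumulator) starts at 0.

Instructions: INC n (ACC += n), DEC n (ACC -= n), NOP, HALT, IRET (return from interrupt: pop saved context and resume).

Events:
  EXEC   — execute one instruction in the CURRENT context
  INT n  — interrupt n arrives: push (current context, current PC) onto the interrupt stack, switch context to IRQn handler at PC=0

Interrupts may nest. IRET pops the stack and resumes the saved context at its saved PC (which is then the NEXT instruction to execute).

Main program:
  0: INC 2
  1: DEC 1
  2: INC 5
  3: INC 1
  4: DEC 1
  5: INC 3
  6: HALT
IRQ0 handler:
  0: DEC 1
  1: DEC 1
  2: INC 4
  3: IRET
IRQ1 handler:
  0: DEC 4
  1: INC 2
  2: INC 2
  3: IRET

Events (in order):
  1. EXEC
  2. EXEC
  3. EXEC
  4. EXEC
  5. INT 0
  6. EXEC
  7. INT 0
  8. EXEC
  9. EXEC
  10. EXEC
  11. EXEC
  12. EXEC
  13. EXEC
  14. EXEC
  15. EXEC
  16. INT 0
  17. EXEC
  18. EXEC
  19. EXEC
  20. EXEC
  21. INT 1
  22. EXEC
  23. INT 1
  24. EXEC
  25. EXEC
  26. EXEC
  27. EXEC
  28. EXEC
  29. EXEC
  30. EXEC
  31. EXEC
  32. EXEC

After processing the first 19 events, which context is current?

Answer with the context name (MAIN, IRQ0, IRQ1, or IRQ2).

Answer: IRQ0

Derivation:
Event 1 (EXEC): [MAIN] PC=0: INC 2 -> ACC=2
Event 2 (EXEC): [MAIN] PC=1: DEC 1 -> ACC=1
Event 3 (EXEC): [MAIN] PC=2: INC 5 -> ACC=6
Event 4 (EXEC): [MAIN] PC=3: INC 1 -> ACC=7
Event 5 (INT 0): INT 0 arrives: push (MAIN, PC=4), enter IRQ0 at PC=0 (depth now 1)
Event 6 (EXEC): [IRQ0] PC=0: DEC 1 -> ACC=6
Event 7 (INT 0): INT 0 arrives: push (IRQ0, PC=1), enter IRQ0 at PC=0 (depth now 2)
Event 8 (EXEC): [IRQ0] PC=0: DEC 1 -> ACC=5
Event 9 (EXEC): [IRQ0] PC=1: DEC 1 -> ACC=4
Event 10 (EXEC): [IRQ0] PC=2: INC 4 -> ACC=8
Event 11 (EXEC): [IRQ0] PC=3: IRET -> resume IRQ0 at PC=1 (depth now 1)
Event 12 (EXEC): [IRQ0] PC=1: DEC 1 -> ACC=7
Event 13 (EXEC): [IRQ0] PC=2: INC 4 -> ACC=11
Event 14 (EXEC): [IRQ0] PC=3: IRET -> resume MAIN at PC=4 (depth now 0)
Event 15 (EXEC): [MAIN] PC=4: DEC 1 -> ACC=10
Event 16 (INT 0): INT 0 arrives: push (MAIN, PC=5), enter IRQ0 at PC=0 (depth now 1)
Event 17 (EXEC): [IRQ0] PC=0: DEC 1 -> ACC=9
Event 18 (EXEC): [IRQ0] PC=1: DEC 1 -> ACC=8
Event 19 (EXEC): [IRQ0] PC=2: INC 4 -> ACC=12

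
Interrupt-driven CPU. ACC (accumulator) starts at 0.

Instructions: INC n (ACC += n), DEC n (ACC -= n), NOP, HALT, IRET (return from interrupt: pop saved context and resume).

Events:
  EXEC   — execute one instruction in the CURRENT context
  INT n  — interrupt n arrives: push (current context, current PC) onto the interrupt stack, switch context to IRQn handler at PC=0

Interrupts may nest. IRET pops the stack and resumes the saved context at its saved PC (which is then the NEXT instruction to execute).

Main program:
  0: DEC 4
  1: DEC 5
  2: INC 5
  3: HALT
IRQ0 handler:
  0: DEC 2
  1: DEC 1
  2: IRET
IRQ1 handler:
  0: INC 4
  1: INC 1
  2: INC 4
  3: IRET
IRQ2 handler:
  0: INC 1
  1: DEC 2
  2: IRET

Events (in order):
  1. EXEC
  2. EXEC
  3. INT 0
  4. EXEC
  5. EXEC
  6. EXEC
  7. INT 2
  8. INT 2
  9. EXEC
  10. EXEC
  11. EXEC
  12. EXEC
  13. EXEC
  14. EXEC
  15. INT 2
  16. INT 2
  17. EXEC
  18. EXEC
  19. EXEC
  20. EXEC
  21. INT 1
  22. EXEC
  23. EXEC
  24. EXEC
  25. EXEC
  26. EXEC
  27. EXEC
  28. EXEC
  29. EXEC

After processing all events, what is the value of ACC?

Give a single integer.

Event 1 (EXEC): [MAIN] PC=0: DEC 4 -> ACC=-4
Event 2 (EXEC): [MAIN] PC=1: DEC 5 -> ACC=-9
Event 3 (INT 0): INT 0 arrives: push (MAIN, PC=2), enter IRQ0 at PC=0 (depth now 1)
Event 4 (EXEC): [IRQ0] PC=0: DEC 2 -> ACC=-11
Event 5 (EXEC): [IRQ0] PC=1: DEC 1 -> ACC=-12
Event 6 (EXEC): [IRQ0] PC=2: IRET -> resume MAIN at PC=2 (depth now 0)
Event 7 (INT 2): INT 2 arrives: push (MAIN, PC=2), enter IRQ2 at PC=0 (depth now 1)
Event 8 (INT 2): INT 2 arrives: push (IRQ2, PC=0), enter IRQ2 at PC=0 (depth now 2)
Event 9 (EXEC): [IRQ2] PC=0: INC 1 -> ACC=-11
Event 10 (EXEC): [IRQ2] PC=1: DEC 2 -> ACC=-13
Event 11 (EXEC): [IRQ2] PC=2: IRET -> resume IRQ2 at PC=0 (depth now 1)
Event 12 (EXEC): [IRQ2] PC=0: INC 1 -> ACC=-12
Event 13 (EXEC): [IRQ2] PC=1: DEC 2 -> ACC=-14
Event 14 (EXEC): [IRQ2] PC=2: IRET -> resume MAIN at PC=2 (depth now 0)
Event 15 (INT 2): INT 2 arrives: push (MAIN, PC=2), enter IRQ2 at PC=0 (depth now 1)
Event 16 (INT 2): INT 2 arrives: push (IRQ2, PC=0), enter IRQ2 at PC=0 (depth now 2)
Event 17 (EXEC): [IRQ2] PC=0: INC 1 -> ACC=-13
Event 18 (EXEC): [IRQ2] PC=1: DEC 2 -> ACC=-15
Event 19 (EXEC): [IRQ2] PC=2: IRET -> resume IRQ2 at PC=0 (depth now 1)
Event 20 (EXEC): [IRQ2] PC=0: INC 1 -> ACC=-14
Event 21 (INT 1): INT 1 arrives: push (IRQ2, PC=1), enter IRQ1 at PC=0 (depth now 2)
Event 22 (EXEC): [IRQ1] PC=0: INC 4 -> ACC=-10
Event 23 (EXEC): [IRQ1] PC=1: INC 1 -> ACC=-9
Event 24 (EXEC): [IRQ1] PC=2: INC 4 -> ACC=-5
Event 25 (EXEC): [IRQ1] PC=3: IRET -> resume IRQ2 at PC=1 (depth now 1)
Event 26 (EXEC): [IRQ2] PC=1: DEC 2 -> ACC=-7
Event 27 (EXEC): [IRQ2] PC=2: IRET -> resume MAIN at PC=2 (depth now 0)
Event 28 (EXEC): [MAIN] PC=2: INC 5 -> ACC=-2
Event 29 (EXEC): [MAIN] PC=3: HALT

Answer: -2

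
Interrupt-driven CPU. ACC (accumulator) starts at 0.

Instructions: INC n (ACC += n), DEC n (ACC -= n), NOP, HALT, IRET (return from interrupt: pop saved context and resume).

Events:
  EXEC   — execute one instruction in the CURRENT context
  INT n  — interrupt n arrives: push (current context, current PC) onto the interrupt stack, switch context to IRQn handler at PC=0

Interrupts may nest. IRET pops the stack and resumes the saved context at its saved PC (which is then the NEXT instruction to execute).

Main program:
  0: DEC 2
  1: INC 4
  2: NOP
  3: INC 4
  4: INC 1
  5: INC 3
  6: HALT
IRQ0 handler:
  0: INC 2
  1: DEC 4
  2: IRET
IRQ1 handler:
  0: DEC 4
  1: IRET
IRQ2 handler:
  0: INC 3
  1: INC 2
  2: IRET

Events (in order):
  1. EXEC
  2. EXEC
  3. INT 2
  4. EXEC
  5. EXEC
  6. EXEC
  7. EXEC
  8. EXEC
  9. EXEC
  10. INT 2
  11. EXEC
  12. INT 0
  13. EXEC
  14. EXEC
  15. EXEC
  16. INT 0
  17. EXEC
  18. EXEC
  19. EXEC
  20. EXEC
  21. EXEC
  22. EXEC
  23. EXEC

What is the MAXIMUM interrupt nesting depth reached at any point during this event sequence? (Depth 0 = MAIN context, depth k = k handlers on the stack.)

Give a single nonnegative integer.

Answer: 2

Derivation:
Event 1 (EXEC): [MAIN] PC=0: DEC 2 -> ACC=-2 [depth=0]
Event 2 (EXEC): [MAIN] PC=1: INC 4 -> ACC=2 [depth=0]
Event 3 (INT 2): INT 2 arrives: push (MAIN, PC=2), enter IRQ2 at PC=0 (depth now 1) [depth=1]
Event 4 (EXEC): [IRQ2] PC=0: INC 3 -> ACC=5 [depth=1]
Event 5 (EXEC): [IRQ2] PC=1: INC 2 -> ACC=7 [depth=1]
Event 6 (EXEC): [IRQ2] PC=2: IRET -> resume MAIN at PC=2 (depth now 0) [depth=0]
Event 7 (EXEC): [MAIN] PC=2: NOP [depth=0]
Event 8 (EXEC): [MAIN] PC=3: INC 4 -> ACC=11 [depth=0]
Event 9 (EXEC): [MAIN] PC=4: INC 1 -> ACC=12 [depth=0]
Event 10 (INT 2): INT 2 arrives: push (MAIN, PC=5), enter IRQ2 at PC=0 (depth now 1) [depth=1]
Event 11 (EXEC): [IRQ2] PC=0: INC 3 -> ACC=15 [depth=1]
Event 12 (INT 0): INT 0 arrives: push (IRQ2, PC=1), enter IRQ0 at PC=0 (depth now 2) [depth=2]
Event 13 (EXEC): [IRQ0] PC=0: INC 2 -> ACC=17 [depth=2]
Event 14 (EXEC): [IRQ0] PC=1: DEC 4 -> ACC=13 [depth=2]
Event 15 (EXEC): [IRQ0] PC=2: IRET -> resume IRQ2 at PC=1 (depth now 1) [depth=1]
Event 16 (INT 0): INT 0 arrives: push (IRQ2, PC=1), enter IRQ0 at PC=0 (depth now 2) [depth=2]
Event 17 (EXEC): [IRQ0] PC=0: INC 2 -> ACC=15 [depth=2]
Event 18 (EXEC): [IRQ0] PC=1: DEC 4 -> ACC=11 [depth=2]
Event 19 (EXEC): [IRQ0] PC=2: IRET -> resume IRQ2 at PC=1 (depth now 1) [depth=1]
Event 20 (EXEC): [IRQ2] PC=1: INC 2 -> ACC=13 [depth=1]
Event 21 (EXEC): [IRQ2] PC=2: IRET -> resume MAIN at PC=5 (depth now 0) [depth=0]
Event 22 (EXEC): [MAIN] PC=5: INC 3 -> ACC=16 [depth=0]
Event 23 (EXEC): [MAIN] PC=6: HALT [depth=0]
Max depth observed: 2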